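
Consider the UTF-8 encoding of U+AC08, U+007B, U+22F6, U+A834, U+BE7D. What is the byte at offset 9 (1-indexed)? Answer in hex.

1-indexed offset 9 is 0-indexed offset 8.
U+AC08 → 3-byte form EA B0 88 at offsets 0–2.
U+007B → 1-byte form 7B at offsets 3–3.
U+22F6 → 3-byte form E2 8B B6 at offsets 4–6.
U+A834 → 3-byte form EA A0 B4 at offsets 7–9.
Offset 8 falls in char 4's range; it's byte 2 of EA A0 B4 = 0xA0.

0xA0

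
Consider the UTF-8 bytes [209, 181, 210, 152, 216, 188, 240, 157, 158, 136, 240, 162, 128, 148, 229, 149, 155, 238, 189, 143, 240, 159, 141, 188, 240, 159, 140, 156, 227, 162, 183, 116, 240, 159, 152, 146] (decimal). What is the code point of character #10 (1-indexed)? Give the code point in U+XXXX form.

Offset 0: leading byte 0xD1 = 11010001 → 2-byte char #1 = D1 B5.
Offset 2: leading byte 0xD2 = 11010010 → 2-byte char #2 = D2 98.
Offset 4: leading byte 0xD8 = 11011000 → 2-byte char #3 = D8 BC.
Offset 6: leading byte 0xF0 = 11110000 → 4-byte char #4 = F0 9D 9E 88.
Offset 10: leading byte 0xF0 = 11110000 → 4-byte char #5 = F0 A2 80 94.
Offset 14: leading byte 0xE5 = 11100101 → 3-byte char #6 = E5 95 9B.
Offset 17: leading byte 0xEE = 11101110 → 3-byte char #7 = EE BD 8F.
Offset 20: leading byte 0xF0 = 11110000 → 4-byte char #8 = F0 9F 8D BC.
Offset 24: leading byte 0xF0 = 11110000 → 4-byte char #9 = F0 9F 8C 9C.
Offset 28: leading byte 0xE3 = 11100011 → 3-byte char #10 = E3 A2 B7.
Leading byte 0xE3 = 11100011 matches 1110xxxx → 3-byte sequence.
Byte 1: 0xE3 = 11100011, payload 0011 (4 bits).
Byte 2: 0xA2 = 10100010 (10xxxxxx ✓), payload 100010.
Byte 3: 0xB7 = 10110111 (10xxxxxx ✓), payload 110111.
Concatenate: 0011100010110111 = 0x38B7 (16 bits → U+38B7).

U+38B7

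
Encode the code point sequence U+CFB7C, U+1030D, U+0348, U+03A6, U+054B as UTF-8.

U+CFB7C: 4-byte form → F3 8F AD BC.
U+1030D: 4-byte form → F0 90 8C 8D.
U+0348: 2-byte form → CD 88.
U+03A6: 2-byte form → CE A6.
U+054B: 2-byte form → D5 8B.
Concatenated (14 bytes): F3 8F AD BC F0 90 8C 8D CD 88 CE A6 D5 8B.

F3 8F AD BC F0 90 8C 8D CD 88 CE A6 D5 8B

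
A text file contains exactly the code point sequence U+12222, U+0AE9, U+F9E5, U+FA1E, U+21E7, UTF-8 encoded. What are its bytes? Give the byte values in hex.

U+12222: 4-byte form → F0 92 88 A2.
U+0AE9: 3-byte form → E0 AB A9.
U+F9E5: 3-byte form → EF A7 A5.
U+FA1E: 3-byte form → EF A8 9E.
U+21E7: 3-byte form → E2 87 A7.
Concatenated (16 bytes): F0 92 88 A2 E0 AB A9 EF A7 A5 EF A8 9E E2 87 A7.

F0 92 88 A2 E0 AB A9 EF A7 A5 EF A8 9E E2 87 A7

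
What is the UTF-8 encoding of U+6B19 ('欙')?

E6 AC 99

U+6B19 = 0x6B19 = 27417 decimal. In range U+0800–U+FFFF → 3-byte form: 1110xxxx 10xxxxxx 10xxxxxx.
Binary (16 bits): 0110101100011001.
Split 4+6+6: 0110 | 101100 | 011001.
Byte 1: 11100110 = 0xE6.
Byte 2: 10101100 = 0xAC.
Byte 3: 10011001 = 0x99.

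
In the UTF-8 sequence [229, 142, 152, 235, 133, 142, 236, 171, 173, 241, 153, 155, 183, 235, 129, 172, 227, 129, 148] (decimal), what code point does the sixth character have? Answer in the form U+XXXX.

Offset 0: leading byte 0xE5 = 11100101 → 3-byte char #1 = E5 8E 98.
Offset 3: leading byte 0xEB = 11101011 → 3-byte char #2 = EB 85 8E.
Offset 6: leading byte 0xEC = 11101100 → 3-byte char #3 = EC AB AD.
Offset 9: leading byte 0xF1 = 11110001 → 4-byte char #4 = F1 99 9B B7.
Offset 13: leading byte 0xEB = 11101011 → 3-byte char #5 = EB 81 AC.
Offset 16: leading byte 0xE3 = 11100011 → 3-byte char #6 = E3 81 94.
Leading byte 0xE3 = 11100011 matches 1110xxxx → 3-byte sequence.
Byte 1: 0xE3 = 11100011, payload 0011 (4 bits).
Byte 2: 0x81 = 10000001 (10xxxxxx ✓), payload 000001.
Byte 3: 0x94 = 10010100 (10xxxxxx ✓), payload 010100.
Concatenate: 0011000001010100 = 0x3054 (16 bits → U+3054).

U+3054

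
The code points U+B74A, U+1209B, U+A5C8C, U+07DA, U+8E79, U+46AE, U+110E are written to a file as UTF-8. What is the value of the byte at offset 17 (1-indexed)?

1-indexed offset 17 is 0-indexed offset 16.
U+B74A → 3-byte form EB 9D 8A at offsets 0–2.
U+1209B → 4-byte form F0 92 82 9B at offsets 3–6.
U+A5C8C → 4-byte form F2 A5 B2 8C at offsets 7–10.
U+07DA → 2-byte form DF 9A at offsets 11–12.
U+8E79 → 3-byte form E8 B9 B9 at offsets 13–15.
U+46AE → 3-byte form E4 9A AE at offsets 16–18.
Offset 16 falls in char 6's range; it's byte 1 of E4 9A AE = 0xE4.

0xE4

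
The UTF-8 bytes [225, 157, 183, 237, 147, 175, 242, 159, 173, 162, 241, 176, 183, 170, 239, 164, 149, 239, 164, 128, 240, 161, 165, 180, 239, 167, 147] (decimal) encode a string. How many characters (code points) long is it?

8

Byte at offset 0: 0xE1 = 11100001 → 3-byte char (#1). Advance 3.
Byte at offset 3: 0xED = 11101101 → 3-byte char (#2). Advance 3.
Byte at offset 6: 0xF2 = 11110010 → 4-byte char (#3). Advance 4.
Byte at offset 10: 0xF1 = 11110001 → 4-byte char (#4). Advance 4.
Byte at offset 14: 0xEF = 11101111 → 3-byte char (#5). Advance 3.
Byte at offset 17: 0xEF = 11101111 → 3-byte char (#6). Advance 3.
Byte at offset 20: 0xF0 = 11110000 → 4-byte char (#7). Advance 4.
Byte at offset 24: 0xEF = 11101111 → 3-byte char (#8). Advance 3.
Reached end at offset 27 after 8 code points.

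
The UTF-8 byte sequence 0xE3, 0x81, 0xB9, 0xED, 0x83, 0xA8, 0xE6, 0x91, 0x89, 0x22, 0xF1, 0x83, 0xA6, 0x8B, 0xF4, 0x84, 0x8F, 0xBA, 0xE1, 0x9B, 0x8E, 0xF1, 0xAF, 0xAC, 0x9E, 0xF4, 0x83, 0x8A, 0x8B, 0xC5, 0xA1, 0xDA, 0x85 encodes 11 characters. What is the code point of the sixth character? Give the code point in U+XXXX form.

Offset 0: leading byte 0xE3 = 11100011 → 3-byte char #1 = E3 81 B9.
Offset 3: leading byte 0xED = 11101101 → 3-byte char #2 = ED 83 A8.
Offset 6: leading byte 0xE6 = 11100110 → 3-byte char #3 = E6 91 89.
Offset 9: leading byte 0x22 = 00100010 → 1-byte char #4 = 22.
Offset 10: leading byte 0xF1 = 11110001 → 4-byte char #5 = F1 83 A6 8B.
Offset 14: leading byte 0xF4 = 11110100 → 4-byte char #6 = F4 84 8F BA.
Leading byte 0xF4 = 11110100 matches 11110xxx → 4-byte sequence.
Byte 1: 0xF4 = 11110100, payload 100 (3 bits).
Byte 2: 0x84 = 10000100 (10xxxxxx ✓), payload 000100.
Byte 3: 0x8F = 10001111 (10xxxxxx ✓), payload 001111.
Byte 4: 0xBA = 10111010 (10xxxxxx ✓), payload 111010.
Concatenate: 100000100001111111010 = 0x1043FA (21 bits → U+1043FA).

U+1043FA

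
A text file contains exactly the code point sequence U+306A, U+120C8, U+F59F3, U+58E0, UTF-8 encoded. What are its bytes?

U+306A: 3-byte form → E3 81 AA.
U+120C8: 4-byte form → F0 92 83 88.
U+F59F3: 4-byte form → F3 B5 A7 B3.
U+58E0: 3-byte form → E5 A3 A0.
Concatenated (14 bytes): E3 81 AA F0 92 83 88 F3 B5 A7 B3 E5 A3 A0.

E3 81 AA F0 92 83 88 F3 B5 A7 B3 E5 A3 A0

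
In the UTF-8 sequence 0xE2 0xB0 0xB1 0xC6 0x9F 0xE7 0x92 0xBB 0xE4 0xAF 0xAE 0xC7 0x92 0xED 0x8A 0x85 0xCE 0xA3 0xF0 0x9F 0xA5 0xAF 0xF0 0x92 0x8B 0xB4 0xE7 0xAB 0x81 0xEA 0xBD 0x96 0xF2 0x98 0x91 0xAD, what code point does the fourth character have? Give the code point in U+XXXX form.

Offset 0: leading byte 0xE2 = 11100010 → 3-byte char #1 = E2 B0 B1.
Offset 3: leading byte 0xC6 = 11000110 → 2-byte char #2 = C6 9F.
Offset 5: leading byte 0xE7 = 11100111 → 3-byte char #3 = E7 92 BB.
Offset 8: leading byte 0xE4 = 11100100 → 3-byte char #4 = E4 AF AE.
Leading byte 0xE4 = 11100100 matches 1110xxxx → 3-byte sequence.
Byte 1: 0xE4 = 11100100, payload 0100 (4 bits).
Byte 2: 0xAF = 10101111 (10xxxxxx ✓), payload 101111.
Byte 3: 0xAE = 10101110 (10xxxxxx ✓), payload 101110.
Concatenate: 0100101111101110 = 0x4BEE (16 bits → U+4BEE).

U+4BEE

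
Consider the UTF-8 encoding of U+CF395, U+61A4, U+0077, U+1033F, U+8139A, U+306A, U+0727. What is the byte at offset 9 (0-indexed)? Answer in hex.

0x90

U+CF395 → 4-byte form F3 8F 8E 95 at offsets 0–3.
U+61A4 → 3-byte form E6 86 A4 at offsets 4–6.
U+0077 → 1-byte form 77 at offsets 7–7.
U+1033F → 4-byte form F0 90 8C BF at offsets 8–11.
Offset 9 falls in char 4's range; it's byte 2 of F0 90 8C BF = 0x90.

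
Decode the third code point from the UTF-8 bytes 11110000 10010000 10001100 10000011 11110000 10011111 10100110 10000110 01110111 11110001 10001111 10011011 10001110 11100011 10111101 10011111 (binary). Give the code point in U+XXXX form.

U+0077

Offset 0: leading byte 0xF0 = 11110000 → 4-byte char #1 = F0 90 8C 83.
Offset 4: leading byte 0xF0 = 11110000 → 4-byte char #2 = F0 9F A6 86.
Offset 8: leading byte 0x77 = 01110111 → 1-byte char #3 = 77.
Leading byte 0x77 = 01110111 matches 0xxxxxxx → 1-byte sequence.
Byte 1: 0x77 = 01110111, payload 1110111 (7 bits).
Concatenate: 1110111 = 0x77 (7 bits → U+0077).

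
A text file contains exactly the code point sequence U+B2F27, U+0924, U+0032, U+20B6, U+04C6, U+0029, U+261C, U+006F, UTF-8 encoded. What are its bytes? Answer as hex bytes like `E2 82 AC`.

F2 B2 BC A7 E0 A4 A4 32 E2 82 B6 D3 86 29 E2 98 9C 6F

U+B2F27: 4-byte form → F2 B2 BC A7.
U+0924: 3-byte form → E0 A4 A4.
U+0032: 1-byte form → 32.
U+20B6: 3-byte form → E2 82 B6.
U+04C6: 2-byte form → D3 86.
U+0029: 1-byte form → 29.
U+261C: 3-byte form → E2 98 9C.
U+006F: 1-byte form → 6F.
Concatenated (18 bytes): F2 B2 BC A7 E0 A4 A4 32 E2 82 B6 D3 86 29 E2 98 9C 6F.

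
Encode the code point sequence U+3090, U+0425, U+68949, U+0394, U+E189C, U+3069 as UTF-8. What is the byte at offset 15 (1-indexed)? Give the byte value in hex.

1-indexed offset 15 is 0-indexed offset 14.
U+3090 → 3-byte form E3 82 90 at offsets 0–2.
U+0425 → 2-byte form D0 A5 at offsets 3–4.
U+68949 → 4-byte form F1 A8 A5 89 at offsets 5–8.
U+0394 → 2-byte form CE 94 at offsets 9–10.
U+E189C → 4-byte form F3 A1 A2 9C at offsets 11–14.
Offset 14 falls in char 5's range; it's byte 4 of F3 A1 A2 9C = 0x9C.

0x9C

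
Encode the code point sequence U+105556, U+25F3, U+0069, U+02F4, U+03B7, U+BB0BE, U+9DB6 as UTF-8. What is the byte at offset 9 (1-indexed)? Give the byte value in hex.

0xCB

1-indexed offset 9 is 0-indexed offset 8.
U+105556 → 4-byte form F4 85 95 96 at offsets 0–3.
U+25F3 → 3-byte form E2 97 B3 at offsets 4–6.
U+0069 → 1-byte form 69 at offsets 7–7.
U+02F4 → 2-byte form CB B4 at offsets 8–9.
Offset 8 falls in char 4's range; it's byte 1 of CB B4 = 0xCB.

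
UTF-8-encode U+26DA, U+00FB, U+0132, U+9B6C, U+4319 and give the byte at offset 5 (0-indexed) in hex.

U+26DA → 3-byte form E2 9B 9A at offsets 0–2.
U+00FB → 2-byte form C3 BB at offsets 3–4.
U+0132 → 2-byte form C4 B2 at offsets 5–6.
Offset 5 falls in char 3's range; it's byte 1 of C4 B2 = 0xC4.

0xC4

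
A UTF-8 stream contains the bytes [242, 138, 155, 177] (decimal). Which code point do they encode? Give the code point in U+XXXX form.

Leading byte 0xF2 = 11110010 matches 11110xxx → 4-byte sequence.
Byte 1: 0xF2 = 11110010, payload 010 (3 bits).
Byte 2: 0x8A = 10001010 (10xxxxxx ✓), payload 001010.
Byte 3: 0x9B = 10011011 (10xxxxxx ✓), payload 011011.
Byte 4: 0xB1 = 10110001 (10xxxxxx ✓), payload 110001.
Concatenate: 010001010011011110001 = 0x8A6F1 (21 bits → U+8A6F1).

U+8A6F1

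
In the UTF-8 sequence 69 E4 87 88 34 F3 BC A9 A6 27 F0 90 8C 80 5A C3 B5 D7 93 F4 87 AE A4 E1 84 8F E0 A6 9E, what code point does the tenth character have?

Offset 0: leading byte 0x69 = 01101001 → 1-byte char #1 = 69.
Offset 1: leading byte 0xE4 = 11100100 → 3-byte char #2 = E4 87 88.
Offset 4: leading byte 0x34 = 00110100 → 1-byte char #3 = 34.
Offset 5: leading byte 0xF3 = 11110011 → 4-byte char #4 = F3 BC A9 A6.
Offset 9: leading byte 0x27 = 00100111 → 1-byte char #5 = 27.
Offset 10: leading byte 0xF0 = 11110000 → 4-byte char #6 = F0 90 8C 80.
Offset 14: leading byte 0x5A = 01011010 → 1-byte char #7 = 5A.
Offset 15: leading byte 0xC3 = 11000011 → 2-byte char #8 = C3 B5.
Offset 17: leading byte 0xD7 = 11010111 → 2-byte char #9 = D7 93.
Offset 19: leading byte 0xF4 = 11110100 → 4-byte char #10 = F4 87 AE A4.
Leading byte 0xF4 = 11110100 matches 11110xxx → 4-byte sequence.
Byte 1: 0xF4 = 11110100, payload 100 (3 bits).
Byte 2: 0x87 = 10000111 (10xxxxxx ✓), payload 000111.
Byte 3: 0xAE = 10101110 (10xxxxxx ✓), payload 101110.
Byte 4: 0xA4 = 10100100 (10xxxxxx ✓), payload 100100.
Concatenate: 100000111101110100100 = 0x107BA4 (21 bits → U+107BA4).

U+107BA4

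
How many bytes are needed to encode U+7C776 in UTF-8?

4

U+7C776 = 0x7C776. UTF-8 uses 1 byte below 0x80, 2 below 0x800, 3 below 0x10000, 4 up to 0x10FFFF. 0x7C776 is in U+10000–U+10FFFF → 4 bytes.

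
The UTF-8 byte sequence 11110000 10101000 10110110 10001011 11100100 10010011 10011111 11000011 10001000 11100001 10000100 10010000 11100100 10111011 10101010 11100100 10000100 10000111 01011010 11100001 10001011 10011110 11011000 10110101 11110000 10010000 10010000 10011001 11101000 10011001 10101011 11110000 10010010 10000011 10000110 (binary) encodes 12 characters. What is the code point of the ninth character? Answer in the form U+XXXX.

Offset 0: leading byte 0xF0 = 11110000 → 4-byte char #1 = F0 A8 B6 8B.
Offset 4: leading byte 0xE4 = 11100100 → 3-byte char #2 = E4 93 9F.
Offset 7: leading byte 0xC3 = 11000011 → 2-byte char #3 = C3 88.
Offset 9: leading byte 0xE1 = 11100001 → 3-byte char #4 = E1 84 90.
Offset 12: leading byte 0xE4 = 11100100 → 3-byte char #5 = E4 BB AA.
Offset 15: leading byte 0xE4 = 11100100 → 3-byte char #6 = E4 84 87.
Offset 18: leading byte 0x5A = 01011010 → 1-byte char #7 = 5A.
Offset 19: leading byte 0xE1 = 11100001 → 3-byte char #8 = E1 8B 9E.
Offset 22: leading byte 0xD8 = 11011000 → 2-byte char #9 = D8 B5.
Leading byte 0xD8 = 11011000 matches 110xxxxx → 2-byte sequence.
Byte 1: 0xD8 = 11011000, payload 11000 (5 bits).
Byte 2: 0xB5 = 10110101 (10xxxxxx ✓), payload 110101.
Concatenate: 11000110101 = 0x635 (11 bits → U+0635).

U+0635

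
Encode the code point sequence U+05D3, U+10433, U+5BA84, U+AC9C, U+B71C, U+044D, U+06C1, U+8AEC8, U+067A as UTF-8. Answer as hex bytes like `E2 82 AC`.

D7 93 F0 90 90 B3 F1 9B AA 84 EA B2 9C EB 9C 9C D1 8D DB 81 F2 8A BB 88 D9 BA

U+05D3: 2-byte form → D7 93.
U+10433: 4-byte form → F0 90 90 B3.
U+5BA84: 4-byte form → F1 9B AA 84.
U+AC9C: 3-byte form → EA B2 9C.
U+B71C: 3-byte form → EB 9C 9C.
U+044D: 2-byte form → D1 8D.
U+06C1: 2-byte form → DB 81.
U+8AEC8: 4-byte form → F2 8A BB 88.
U+067A: 2-byte form → D9 BA.
Concatenated (26 bytes): D7 93 F0 90 90 B3 F1 9B AA 84 EA B2 9C EB 9C 9C D1 8D DB 81 F2 8A BB 88 D9 BA.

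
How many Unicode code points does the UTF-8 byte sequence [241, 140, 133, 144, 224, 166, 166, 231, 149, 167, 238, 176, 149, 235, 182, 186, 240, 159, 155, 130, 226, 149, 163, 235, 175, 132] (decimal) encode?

Byte at offset 0: 0xF1 = 11110001 → 4-byte char (#1). Advance 4.
Byte at offset 4: 0xE0 = 11100000 → 3-byte char (#2). Advance 3.
Byte at offset 7: 0xE7 = 11100111 → 3-byte char (#3). Advance 3.
Byte at offset 10: 0xEE = 11101110 → 3-byte char (#4). Advance 3.
Byte at offset 13: 0xEB = 11101011 → 3-byte char (#5). Advance 3.
Byte at offset 16: 0xF0 = 11110000 → 4-byte char (#6). Advance 4.
Byte at offset 20: 0xE2 = 11100010 → 3-byte char (#7). Advance 3.
Byte at offset 23: 0xEB = 11101011 → 3-byte char (#8). Advance 3.
Reached end at offset 26 after 8 code points.

8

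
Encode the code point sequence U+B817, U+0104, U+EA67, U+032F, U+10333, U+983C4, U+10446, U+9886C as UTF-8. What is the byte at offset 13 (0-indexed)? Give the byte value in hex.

0xB3

U+B817 → 3-byte form EB A0 97 at offsets 0–2.
U+0104 → 2-byte form C4 84 at offsets 3–4.
U+EA67 → 3-byte form EE A9 A7 at offsets 5–7.
U+032F → 2-byte form CC AF at offsets 8–9.
U+10333 → 4-byte form F0 90 8C B3 at offsets 10–13.
Offset 13 falls in char 5's range; it's byte 4 of F0 90 8C B3 = 0xB3.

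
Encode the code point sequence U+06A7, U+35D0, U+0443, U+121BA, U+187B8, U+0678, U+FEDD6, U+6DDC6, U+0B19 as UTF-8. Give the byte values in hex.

U+06A7: 2-byte form → DA A7.
U+35D0: 3-byte form → E3 97 90.
U+0443: 2-byte form → D1 83.
U+121BA: 4-byte form → F0 92 86 BA.
U+187B8: 4-byte form → F0 98 9E B8.
U+0678: 2-byte form → D9 B8.
U+FEDD6: 4-byte form → F3 BE B7 96.
U+6DDC6: 4-byte form → F1 AD B7 86.
U+0B19: 3-byte form → E0 AC 99.
Concatenated (28 bytes): DA A7 E3 97 90 D1 83 F0 92 86 BA F0 98 9E B8 D9 B8 F3 BE B7 96 F1 AD B7 86 E0 AC 99.

DA A7 E3 97 90 D1 83 F0 92 86 BA F0 98 9E B8 D9 B8 F3 BE B7 96 F1 AD B7 86 E0 AC 99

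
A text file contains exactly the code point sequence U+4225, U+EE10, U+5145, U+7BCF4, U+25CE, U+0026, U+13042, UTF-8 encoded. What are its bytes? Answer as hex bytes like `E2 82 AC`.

E4 88 A5 EE B8 90 E5 85 85 F1 BB B3 B4 E2 97 8E 26 F0 93 81 82

U+4225: 3-byte form → E4 88 A5.
U+EE10: 3-byte form → EE B8 90.
U+5145: 3-byte form → E5 85 85.
U+7BCF4: 4-byte form → F1 BB B3 B4.
U+25CE: 3-byte form → E2 97 8E.
U+0026: 1-byte form → 26.
U+13042: 4-byte form → F0 93 81 82.
Concatenated (21 bytes): E4 88 A5 EE B8 90 E5 85 85 F1 BB B3 B4 E2 97 8E 26 F0 93 81 82.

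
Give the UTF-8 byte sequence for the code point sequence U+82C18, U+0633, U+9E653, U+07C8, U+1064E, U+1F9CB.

F2 82 B0 98 D8 B3 F2 9E 99 93 DF 88 F0 90 99 8E F0 9F A7 8B

U+82C18: 4-byte form → F2 82 B0 98.
U+0633: 2-byte form → D8 B3.
U+9E653: 4-byte form → F2 9E 99 93.
U+07C8: 2-byte form → DF 88.
U+1064E: 4-byte form → F0 90 99 8E.
U+1F9CB: 4-byte form → F0 9F A7 8B.
Concatenated (20 bytes): F2 82 B0 98 D8 B3 F2 9E 99 93 DF 88 F0 90 99 8E F0 9F A7 8B.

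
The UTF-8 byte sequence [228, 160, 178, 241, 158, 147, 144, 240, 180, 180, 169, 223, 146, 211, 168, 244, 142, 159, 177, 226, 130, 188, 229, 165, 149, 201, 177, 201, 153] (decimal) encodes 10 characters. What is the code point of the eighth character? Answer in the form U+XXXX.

Offset 0: leading byte 0xE4 = 11100100 → 3-byte char #1 = E4 A0 B2.
Offset 3: leading byte 0xF1 = 11110001 → 4-byte char #2 = F1 9E 93 90.
Offset 7: leading byte 0xF0 = 11110000 → 4-byte char #3 = F0 B4 B4 A9.
Offset 11: leading byte 0xDF = 11011111 → 2-byte char #4 = DF 92.
Offset 13: leading byte 0xD3 = 11010011 → 2-byte char #5 = D3 A8.
Offset 15: leading byte 0xF4 = 11110100 → 4-byte char #6 = F4 8E 9F B1.
Offset 19: leading byte 0xE2 = 11100010 → 3-byte char #7 = E2 82 BC.
Offset 22: leading byte 0xE5 = 11100101 → 3-byte char #8 = E5 A5 95.
Leading byte 0xE5 = 11100101 matches 1110xxxx → 3-byte sequence.
Byte 1: 0xE5 = 11100101, payload 0101 (4 bits).
Byte 2: 0xA5 = 10100101 (10xxxxxx ✓), payload 100101.
Byte 3: 0x95 = 10010101 (10xxxxxx ✓), payload 010101.
Concatenate: 0101100101010101 = 0x5955 (16 bits → U+5955).

U+5955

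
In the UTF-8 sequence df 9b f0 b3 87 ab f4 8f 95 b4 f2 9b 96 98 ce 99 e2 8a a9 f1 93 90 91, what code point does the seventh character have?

Offset 0: leading byte 0xDF = 11011111 → 2-byte char #1 = DF 9B.
Offset 2: leading byte 0xF0 = 11110000 → 4-byte char #2 = F0 B3 87 AB.
Offset 6: leading byte 0xF4 = 11110100 → 4-byte char #3 = F4 8F 95 B4.
Offset 10: leading byte 0xF2 = 11110010 → 4-byte char #4 = F2 9B 96 98.
Offset 14: leading byte 0xCE = 11001110 → 2-byte char #5 = CE 99.
Offset 16: leading byte 0xE2 = 11100010 → 3-byte char #6 = E2 8A A9.
Offset 19: leading byte 0xF1 = 11110001 → 4-byte char #7 = F1 93 90 91.
Leading byte 0xF1 = 11110001 matches 11110xxx → 4-byte sequence.
Byte 1: 0xF1 = 11110001, payload 001 (3 bits).
Byte 2: 0x93 = 10010011 (10xxxxxx ✓), payload 010011.
Byte 3: 0x90 = 10010000 (10xxxxxx ✓), payload 010000.
Byte 4: 0x91 = 10010001 (10xxxxxx ✓), payload 010001.
Concatenate: 001010011010000010001 = 0x53411 (21 bits → U+53411).

U+53411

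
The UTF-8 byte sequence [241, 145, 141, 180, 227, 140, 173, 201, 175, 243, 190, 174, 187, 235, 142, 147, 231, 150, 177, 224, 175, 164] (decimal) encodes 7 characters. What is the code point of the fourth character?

U+FEBBB

Offset 0: leading byte 0xF1 = 11110001 → 4-byte char #1 = F1 91 8D B4.
Offset 4: leading byte 0xE3 = 11100011 → 3-byte char #2 = E3 8C AD.
Offset 7: leading byte 0xC9 = 11001001 → 2-byte char #3 = C9 AF.
Offset 9: leading byte 0xF3 = 11110011 → 4-byte char #4 = F3 BE AE BB.
Leading byte 0xF3 = 11110011 matches 11110xxx → 4-byte sequence.
Byte 1: 0xF3 = 11110011, payload 011 (3 bits).
Byte 2: 0xBE = 10111110 (10xxxxxx ✓), payload 111110.
Byte 3: 0xAE = 10101110 (10xxxxxx ✓), payload 101110.
Byte 4: 0xBB = 10111011 (10xxxxxx ✓), payload 111011.
Concatenate: 011111110101110111011 = 0xFEBBB (21 bits → U+FEBBB).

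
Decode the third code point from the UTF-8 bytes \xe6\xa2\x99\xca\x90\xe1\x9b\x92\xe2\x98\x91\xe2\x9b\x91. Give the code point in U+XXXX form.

Offset 0: leading byte 0xE6 = 11100110 → 3-byte char #1 = E6 A2 99.
Offset 3: leading byte 0xCA = 11001010 → 2-byte char #2 = CA 90.
Offset 5: leading byte 0xE1 = 11100001 → 3-byte char #3 = E1 9B 92.
Leading byte 0xE1 = 11100001 matches 1110xxxx → 3-byte sequence.
Byte 1: 0xE1 = 11100001, payload 0001 (4 bits).
Byte 2: 0x9B = 10011011 (10xxxxxx ✓), payload 011011.
Byte 3: 0x92 = 10010010 (10xxxxxx ✓), payload 010010.
Concatenate: 0001011011010010 = 0x16D2 (16 bits → U+16D2).

U+16D2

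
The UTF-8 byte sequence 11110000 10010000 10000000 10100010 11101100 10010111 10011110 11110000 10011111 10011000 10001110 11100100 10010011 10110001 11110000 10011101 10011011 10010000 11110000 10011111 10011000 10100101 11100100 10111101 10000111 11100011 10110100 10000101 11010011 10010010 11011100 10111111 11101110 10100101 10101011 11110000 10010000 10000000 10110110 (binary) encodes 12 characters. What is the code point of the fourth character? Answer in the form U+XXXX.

Offset 0: leading byte 0xF0 = 11110000 → 4-byte char #1 = F0 90 80 A2.
Offset 4: leading byte 0xEC = 11101100 → 3-byte char #2 = EC 97 9E.
Offset 7: leading byte 0xF0 = 11110000 → 4-byte char #3 = F0 9F 98 8E.
Offset 11: leading byte 0xE4 = 11100100 → 3-byte char #4 = E4 93 B1.
Leading byte 0xE4 = 11100100 matches 1110xxxx → 3-byte sequence.
Byte 1: 0xE4 = 11100100, payload 0100 (4 bits).
Byte 2: 0x93 = 10010011 (10xxxxxx ✓), payload 010011.
Byte 3: 0xB1 = 10110001 (10xxxxxx ✓), payload 110001.
Concatenate: 0100010011110001 = 0x44F1 (16 bits → U+44F1).

U+44F1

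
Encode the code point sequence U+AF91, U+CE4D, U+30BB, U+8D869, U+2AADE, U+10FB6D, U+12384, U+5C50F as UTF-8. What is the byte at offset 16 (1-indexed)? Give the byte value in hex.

1-indexed offset 16 is 0-indexed offset 15.
U+AF91 → 3-byte form EA BE 91 at offsets 0–2.
U+CE4D → 3-byte form EC B9 8D at offsets 3–5.
U+30BB → 3-byte form E3 82 BB at offsets 6–8.
U+8D869 → 4-byte form F2 8D A1 A9 at offsets 9–12.
U+2AADE → 4-byte form F0 AA AB 9E at offsets 13–16.
Offset 15 falls in char 5's range; it's byte 3 of F0 AA AB 9E = 0xAB.

0xAB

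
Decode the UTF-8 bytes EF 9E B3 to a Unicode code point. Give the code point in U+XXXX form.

U+F7B3

Leading byte 0xEF = 11101111 matches 1110xxxx → 3-byte sequence.
Byte 1: 0xEF = 11101111, payload 1111 (4 bits).
Byte 2: 0x9E = 10011110 (10xxxxxx ✓), payload 011110.
Byte 3: 0xB3 = 10110011 (10xxxxxx ✓), payload 110011.
Concatenate: 1111011110110011 = 0xF7B3 (16 bits → U+F7B3).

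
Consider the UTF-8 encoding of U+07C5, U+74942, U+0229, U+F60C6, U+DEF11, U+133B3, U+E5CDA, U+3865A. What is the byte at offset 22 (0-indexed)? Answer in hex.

U+07C5 → 2-byte form DF 85 at offsets 0–1.
U+74942 → 4-byte form F1 B4 A5 82 at offsets 2–5.
U+0229 → 2-byte form C8 A9 at offsets 6–7.
U+F60C6 → 4-byte form F3 B6 83 86 at offsets 8–11.
U+DEF11 → 4-byte form F3 9E BC 91 at offsets 12–15.
U+133B3 → 4-byte form F0 93 8E B3 at offsets 16–19.
U+E5CDA → 4-byte form F3 A5 B3 9A at offsets 20–23.
Offset 22 falls in char 7's range; it's byte 3 of F3 A5 B3 9A = 0xB3.

0xB3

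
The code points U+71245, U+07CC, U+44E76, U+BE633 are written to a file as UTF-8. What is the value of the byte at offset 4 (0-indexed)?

0xDF

U+71245 → 4-byte form F1 B1 89 85 at offsets 0–3.
U+07CC → 2-byte form DF 8C at offsets 4–5.
Offset 4 falls in char 2's range; it's byte 1 of DF 8C = 0xDF.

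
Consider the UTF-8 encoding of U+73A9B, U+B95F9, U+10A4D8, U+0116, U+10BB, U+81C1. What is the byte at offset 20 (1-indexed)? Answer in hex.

0x81

1-indexed offset 20 is 0-indexed offset 19.
U+73A9B → 4-byte form F1 B3 AA 9B at offsets 0–3.
U+B95F9 → 4-byte form F2 B9 97 B9 at offsets 4–7.
U+10A4D8 → 4-byte form F4 8A 93 98 at offsets 8–11.
U+0116 → 2-byte form C4 96 at offsets 12–13.
U+10BB → 3-byte form E1 82 BB at offsets 14–16.
U+81C1 → 3-byte form E8 87 81 at offsets 17–19.
Offset 19 falls in char 6's range; it's byte 3 of E8 87 81 = 0x81.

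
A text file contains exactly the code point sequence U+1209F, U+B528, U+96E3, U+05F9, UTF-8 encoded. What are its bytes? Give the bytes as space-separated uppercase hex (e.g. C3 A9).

U+1209F: 4-byte form → F0 92 82 9F.
U+B528: 3-byte form → EB 94 A8.
U+96E3: 3-byte form → E9 9B A3.
U+05F9: 2-byte form → D7 B9.
Concatenated (12 bytes): F0 92 82 9F EB 94 A8 E9 9B A3 D7 B9.

F0 92 82 9F EB 94 A8 E9 9B A3 D7 B9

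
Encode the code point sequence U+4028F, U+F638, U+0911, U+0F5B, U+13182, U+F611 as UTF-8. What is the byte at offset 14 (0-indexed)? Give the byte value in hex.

0x93

U+4028F → 4-byte form F1 80 8A 8F at offsets 0–3.
U+F638 → 3-byte form EF 98 B8 at offsets 4–6.
U+0911 → 3-byte form E0 A4 91 at offsets 7–9.
U+0F5B → 3-byte form E0 BD 9B at offsets 10–12.
U+13182 → 4-byte form F0 93 86 82 at offsets 13–16.
Offset 14 falls in char 5's range; it's byte 2 of F0 93 86 82 = 0x93.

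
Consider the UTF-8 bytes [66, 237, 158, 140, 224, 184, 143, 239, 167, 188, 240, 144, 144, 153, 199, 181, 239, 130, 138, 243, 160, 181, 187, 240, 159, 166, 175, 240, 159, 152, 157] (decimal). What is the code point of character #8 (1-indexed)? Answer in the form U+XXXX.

Offset 0: leading byte 0x42 = 01000010 → 1-byte char #1 = 42.
Offset 1: leading byte 0xED = 11101101 → 3-byte char #2 = ED 9E 8C.
Offset 4: leading byte 0xE0 = 11100000 → 3-byte char #3 = E0 B8 8F.
Offset 7: leading byte 0xEF = 11101111 → 3-byte char #4 = EF A7 BC.
Offset 10: leading byte 0xF0 = 11110000 → 4-byte char #5 = F0 90 90 99.
Offset 14: leading byte 0xC7 = 11000111 → 2-byte char #6 = C7 B5.
Offset 16: leading byte 0xEF = 11101111 → 3-byte char #7 = EF 82 8A.
Offset 19: leading byte 0xF3 = 11110011 → 4-byte char #8 = F3 A0 B5 BB.
Leading byte 0xF3 = 11110011 matches 11110xxx → 4-byte sequence.
Byte 1: 0xF3 = 11110011, payload 011 (3 bits).
Byte 2: 0xA0 = 10100000 (10xxxxxx ✓), payload 100000.
Byte 3: 0xB5 = 10110101 (10xxxxxx ✓), payload 110101.
Byte 4: 0xBB = 10111011 (10xxxxxx ✓), payload 111011.
Concatenate: 011100000110101111011 = 0xE0D7B (21 bits → U+E0D7B).

U+E0D7B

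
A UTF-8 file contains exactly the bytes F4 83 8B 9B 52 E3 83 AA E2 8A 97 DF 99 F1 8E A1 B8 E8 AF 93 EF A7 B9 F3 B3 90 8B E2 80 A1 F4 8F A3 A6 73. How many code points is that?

12

Byte at offset 0: 0xF4 = 11110100 → 4-byte char (#1). Advance 4.
Byte at offset 4: 0x52 = 01010010 → 1-byte char (#2). Advance 1.
Byte at offset 5: 0xE3 = 11100011 → 3-byte char (#3). Advance 3.
Byte at offset 8: 0xE2 = 11100010 → 3-byte char (#4). Advance 3.
Byte at offset 11: 0xDF = 11011111 → 2-byte char (#5). Advance 2.
Byte at offset 13: 0xF1 = 11110001 → 4-byte char (#6). Advance 4.
Byte at offset 17: 0xE8 = 11101000 → 3-byte char (#7). Advance 3.
Byte at offset 20: 0xEF = 11101111 → 3-byte char (#8). Advance 3.
Byte at offset 23: 0xF3 = 11110011 → 4-byte char (#9). Advance 4.
Byte at offset 27: 0xE2 = 11100010 → 3-byte char (#10). Advance 3.
Byte at offset 30: 0xF4 = 11110100 → 4-byte char (#11). Advance 4.
Byte at offset 34: 0x73 = 01110011 → 1-byte char (#12). Advance 1.
Reached end at offset 35 after 12 code points.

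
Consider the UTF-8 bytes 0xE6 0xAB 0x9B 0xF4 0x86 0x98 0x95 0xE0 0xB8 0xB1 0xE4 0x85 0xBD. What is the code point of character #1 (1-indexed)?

U+6ADB

Offset 0: leading byte 0xE6 = 11100110 → 3-byte char #1 = E6 AB 9B.
Leading byte 0xE6 = 11100110 matches 1110xxxx → 3-byte sequence.
Byte 1: 0xE6 = 11100110, payload 0110 (4 bits).
Byte 2: 0xAB = 10101011 (10xxxxxx ✓), payload 101011.
Byte 3: 0x9B = 10011011 (10xxxxxx ✓), payload 011011.
Concatenate: 0110101011011011 = 0x6ADB (16 bits → U+6ADB).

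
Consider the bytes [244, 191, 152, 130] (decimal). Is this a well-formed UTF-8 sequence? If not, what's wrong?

invalid (encodes a value above U+10FFFF)

Leading byte 0xF4 = 11110100 → 4-byte form.
Payload = 0x13F602, which exceeds U+10FFFF, the maximum Unicode code point. (Leading bytes F5–FF, or F4 followed by ≥ 0x90, are invalid.)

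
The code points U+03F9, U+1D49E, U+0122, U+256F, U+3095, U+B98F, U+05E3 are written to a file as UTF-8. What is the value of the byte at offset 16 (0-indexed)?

U+03F9 → 2-byte form CF B9 at offsets 0–1.
U+1D49E → 4-byte form F0 9D 92 9E at offsets 2–5.
U+0122 → 2-byte form C4 A2 at offsets 6–7.
U+256F → 3-byte form E2 95 AF at offsets 8–10.
U+3095 → 3-byte form E3 82 95 at offsets 11–13.
U+B98F → 3-byte form EB A6 8F at offsets 14–16.
Offset 16 falls in char 6's range; it's byte 3 of EB A6 8F = 0x8F.

0x8F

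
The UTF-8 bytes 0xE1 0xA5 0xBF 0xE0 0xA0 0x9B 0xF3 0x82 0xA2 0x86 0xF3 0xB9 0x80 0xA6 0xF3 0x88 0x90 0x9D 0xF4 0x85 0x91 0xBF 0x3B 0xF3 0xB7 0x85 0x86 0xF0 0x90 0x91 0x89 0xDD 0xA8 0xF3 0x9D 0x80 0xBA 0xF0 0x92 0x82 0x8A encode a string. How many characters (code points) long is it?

12

Byte at offset 0: 0xE1 = 11100001 → 3-byte char (#1). Advance 3.
Byte at offset 3: 0xE0 = 11100000 → 3-byte char (#2). Advance 3.
Byte at offset 6: 0xF3 = 11110011 → 4-byte char (#3). Advance 4.
Byte at offset 10: 0xF3 = 11110011 → 4-byte char (#4). Advance 4.
Byte at offset 14: 0xF3 = 11110011 → 4-byte char (#5). Advance 4.
Byte at offset 18: 0xF4 = 11110100 → 4-byte char (#6). Advance 4.
Byte at offset 22: 0x3B = 00111011 → 1-byte char (#7). Advance 1.
Byte at offset 23: 0xF3 = 11110011 → 4-byte char (#8). Advance 4.
Byte at offset 27: 0xF0 = 11110000 → 4-byte char (#9). Advance 4.
Byte at offset 31: 0xDD = 11011101 → 2-byte char (#10). Advance 2.
Byte at offset 33: 0xF3 = 11110011 → 4-byte char (#11). Advance 4.
Byte at offset 37: 0xF0 = 11110000 → 4-byte char (#12). Advance 4.
Reached end at offset 41 after 12 code points.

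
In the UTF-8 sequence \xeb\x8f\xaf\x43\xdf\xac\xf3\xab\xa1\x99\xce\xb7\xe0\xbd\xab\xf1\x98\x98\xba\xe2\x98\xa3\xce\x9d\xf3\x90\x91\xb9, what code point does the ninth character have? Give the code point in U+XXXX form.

Offset 0: leading byte 0xEB = 11101011 → 3-byte char #1 = EB 8F AF.
Offset 3: leading byte 0x43 = 01000011 → 1-byte char #2 = 43.
Offset 4: leading byte 0xDF = 11011111 → 2-byte char #3 = DF AC.
Offset 6: leading byte 0xF3 = 11110011 → 4-byte char #4 = F3 AB A1 99.
Offset 10: leading byte 0xCE = 11001110 → 2-byte char #5 = CE B7.
Offset 12: leading byte 0xE0 = 11100000 → 3-byte char #6 = E0 BD AB.
Offset 15: leading byte 0xF1 = 11110001 → 4-byte char #7 = F1 98 98 BA.
Offset 19: leading byte 0xE2 = 11100010 → 3-byte char #8 = E2 98 A3.
Offset 22: leading byte 0xCE = 11001110 → 2-byte char #9 = CE 9D.
Leading byte 0xCE = 11001110 matches 110xxxxx → 2-byte sequence.
Byte 1: 0xCE = 11001110, payload 01110 (5 bits).
Byte 2: 0x9D = 10011101 (10xxxxxx ✓), payload 011101.
Concatenate: 01110011101 = 0x39D (11 bits → U+039D).

U+039D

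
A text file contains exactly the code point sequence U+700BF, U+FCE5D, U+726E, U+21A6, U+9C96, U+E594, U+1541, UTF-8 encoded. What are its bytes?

U+700BF: 4-byte form → F1 B0 82 BF.
U+FCE5D: 4-byte form → F3 BC B9 9D.
U+726E: 3-byte form → E7 89 AE.
U+21A6: 3-byte form → E2 86 A6.
U+9C96: 3-byte form → E9 B2 96.
U+E594: 3-byte form → EE 96 94.
U+1541: 3-byte form → E1 95 81.
Concatenated (23 bytes): F1 B0 82 BF F3 BC B9 9D E7 89 AE E2 86 A6 E9 B2 96 EE 96 94 E1 95 81.

F1 B0 82 BF F3 BC B9 9D E7 89 AE E2 86 A6 E9 B2 96 EE 96 94 E1 95 81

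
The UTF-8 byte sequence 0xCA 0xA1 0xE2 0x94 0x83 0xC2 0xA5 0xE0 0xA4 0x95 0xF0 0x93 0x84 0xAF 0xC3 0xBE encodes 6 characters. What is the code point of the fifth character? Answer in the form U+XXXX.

U+1312F

Offset 0: leading byte 0xCA = 11001010 → 2-byte char #1 = CA A1.
Offset 2: leading byte 0xE2 = 11100010 → 3-byte char #2 = E2 94 83.
Offset 5: leading byte 0xC2 = 11000010 → 2-byte char #3 = C2 A5.
Offset 7: leading byte 0xE0 = 11100000 → 3-byte char #4 = E0 A4 95.
Offset 10: leading byte 0xF0 = 11110000 → 4-byte char #5 = F0 93 84 AF.
Leading byte 0xF0 = 11110000 matches 11110xxx → 4-byte sequence.
Byte 1: 0xF0 = 11110000, payload 000 (3 bits).
Byte 2: 0x93 = 10010011 (10xxxxxx ✓), payload 010011.
Byte 3: 0x84 = 10000100 (10xxxxxx ✓), payload 000100.
Byte 4: 0xAF = 10101111 (10xxxxxx ✓), payload 101111.
Concatenate: 000010011000100101111 = 0x1312F (21 bits → U+1312F).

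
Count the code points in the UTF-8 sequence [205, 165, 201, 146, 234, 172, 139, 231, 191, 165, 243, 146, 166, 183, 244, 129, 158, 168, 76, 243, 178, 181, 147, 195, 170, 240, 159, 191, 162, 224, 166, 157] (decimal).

Byte at offset 0: 0xCD = 11001101 → 2-byte char (#1). Advance 2.
Byte at offset 2: 0xC9 = 11001001 → 2-byte char (#2). Advance 2.
Byte at offset 4: 0xEA = 11101010 → 3-byte char (#3). Advance 3.
Byte at offset 7: 0xE7 = 11100111 → 3-byte char (#4). Advance 3.
Byte at offset 10: 0xF3 = 11110011 → 4-byte char (#5). Advance 4.
Byte at offset 14: 0xF4 = 11110100 → 4-byte char (#6). Advance 4.
Byte at offset 18: 0x4C = 01001100 → 1-byte char (#7). Advance 1.
Byte at offset 19: 0xF3 = 11110011 → 4-byte char (#8). Advance 4.
Byte at offset 23: 0xC3 = 11000011 → 2-byte char (#9). Advance 2.
Byte at offset 25: 0xF0 = 11110000 → 4-byte char (#10). Advance 4.
Byte at offset 29: 0xE0 = 11100000 → 3-byte char (#11). Advance 3.
Reached end at offset 32 after 11 code points.

11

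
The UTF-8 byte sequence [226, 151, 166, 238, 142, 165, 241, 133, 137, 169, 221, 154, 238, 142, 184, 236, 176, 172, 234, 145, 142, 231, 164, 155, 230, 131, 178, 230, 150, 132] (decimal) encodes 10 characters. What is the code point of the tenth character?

Offset 0: leading byte 0xE2 = 11100010 → 3-byte char #1 = E2 97 A6.
Offset 3: leading byte 0xEE = 11101110 → 3-byte char #2 = EE 8E A5.
Offset 6: leading byte 0xF1 = 11110001 → 4-byte char #3 = F1 85 89 A9.
Offset 10: leading byte 0xDD = 11011101 → 2-byte char #4 = DD 9A.
Offset 12: leading byte 0xEE = 11101110 → 3-byte char #5 = EE 8E B8.
Offset 15: leading byte 0xEC = 11101100 → 3-byte char #6 = EC B0 AC.
Offset 18: leading byte 0xEA = 11101010 → 3-byte char #7 = EA 91 8E.
Offset 21: leading byte 0xE7 = 11100111 → 3-byte char #8 = E7 A4 9B.
Offset 24: leading byte 0xE6 = 11100110 → 3-byte char #9 = E6 83 B2.
Offset 27: leading byte 0xE6 = 11100110 → 3-byte char #10 = E6 96 84.
Leading byte 0xE6 = 11100110 matches 1110xxxx → 3-byte sequence.
Byte 1: 0xE6 = 11100110, payload 0110 (4 bits).
Byte 2: 0x96 = 10010110 (10xxxxxx ✓), payload 010110.
Byte 3: 0x84 = 10000100 (10xxxxxx ✓), payload 000100.
Concatenate: 0110010110000100 = 0x6584 (16 bits → U+6584).

U+6584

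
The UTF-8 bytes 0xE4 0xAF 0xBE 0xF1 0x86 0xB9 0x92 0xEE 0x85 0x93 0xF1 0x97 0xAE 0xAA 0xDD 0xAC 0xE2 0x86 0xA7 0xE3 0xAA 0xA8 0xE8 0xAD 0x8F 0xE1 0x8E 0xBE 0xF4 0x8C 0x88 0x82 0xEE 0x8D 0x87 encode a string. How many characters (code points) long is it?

Byte at offset 0: 0xE4 = 11100100 → 3-byte char (#1). Advance 3.
Byte at offset 3: 0xF1 = 11110001 → 4-byte char (#2). Advance 4.
Byte at offset 7: 0xEE = 11101110 → 3-byte char (#3). Advance 3.
Byte at offset 10: 0xF1 = 11110001 → 4-byte char (#4). Advance 4.
Byte at offset 14: 0xDD = 11011101 → 2-byte char (#5). Advance 2.
Byte at offset 16: 0xE2 = 11100010 → 3-byte char (#6). Advance 3.
Byte at offset 19: 0xE3 = 11100011 → 3-byte char (#7). Advance 3.
Byte at offset 22: 0xE8 = 11101000 → 3-byte char (#8). Advance 3.
Byte at offset 25: 0xE1 = 11100001 → 3-byte char (#9). Advance 3.
Byte at offset 28: 0xF4 = 11110100 → 4-byte char (#10). Advance 4.
Byte at offset 32: 0xEE = 11101110 → 3-byte char (#11). Advance 3.
Reached end at offset 35 after 11 code points.

11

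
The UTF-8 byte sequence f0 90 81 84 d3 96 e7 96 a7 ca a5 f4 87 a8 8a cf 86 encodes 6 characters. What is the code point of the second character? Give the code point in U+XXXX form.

Offset 0: leading byte 0xF0 = 11110000 → 4-byte char #1 = F0 90 81 84.
Offset 4: leading byte 0xD3 = 11010011 → 2-byte char #2 = D3 96.
Leading byte 0xD3 = 11010011 matches 110xxxxx → 2-byte sequence.
Byte 1: 0xD3 = 11010011, payload 10011 (5 bits).
Byte 2: 0x96 = 10010110 (10xxxxxx ✓), payload 010110.
Concatenate: 10011010110 = 0x4D6 (11 bits → U+04D6).

U+04D6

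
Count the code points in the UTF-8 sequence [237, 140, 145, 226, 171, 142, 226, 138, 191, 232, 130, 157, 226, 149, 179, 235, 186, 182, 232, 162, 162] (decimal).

7

Byte at offset 0: 0xED = 11101101 → 3-byte char (#1). Advance 3.
Byte at offset 3: 0xE2 = 11100010 → 3-byte char (#2). Advance 3.
Byte at offset 6: 0xE2 = 11100010 → 3-byte char (#3). Advance 3.
Byte at offset 9: 0xE8 = 11101000 → 3-byte char (#4). Advance 3.
Byte at offset 12: 0xE2 = 11100010 → 3-byte char (#5). Advance 3.
Byte at offset 15: 0xEB = 11101011 → 3-byte char (#6). Advance 3.
Byte at offset 18: 0xE8 = 11101000 → 3-byte char (#7). Advance 3.
Reached end at offset 21 after 7 code points.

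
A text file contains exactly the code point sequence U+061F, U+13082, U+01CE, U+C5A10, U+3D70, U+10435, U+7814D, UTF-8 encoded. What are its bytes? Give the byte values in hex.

U+061F: 2-byte form → D8 9F.
U+13082: 4-byte form → F0 93 82 82.
U+01CE: 2-byte form → C7 8E.
U+C5A10: 4-byte form → F3 85 A8 90.
U+3D70: 3-byte form → E3 B5 B0.
U+10435: 4-byte form → F0 90 90 B5.
U+7814D: 4-byte form → F1 B8 85 8D.
Concatenated (23 bytes): D8 9F F0 93 82 82 C7 8E F3 85 A8 90 E3 B5 B0 F0 90 90 B5 F1 B8 85 8D.

D8 9F F0 93 82 82 C7 8E F3 85 A8 90 E3 B5 B0 F0 90 90 B5 F1 B8 85 8D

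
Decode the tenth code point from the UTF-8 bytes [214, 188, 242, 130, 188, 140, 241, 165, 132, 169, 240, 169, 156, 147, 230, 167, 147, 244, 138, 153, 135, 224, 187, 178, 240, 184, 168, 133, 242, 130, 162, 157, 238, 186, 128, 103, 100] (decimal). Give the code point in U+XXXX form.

Offset 0: leading byte 0xD6 = 11010110 → 2-byte char #1 = D6 BC.
Offset 2: leading byte 0xF2 = 11110010 → 4-byte char #2 = F2 82 BC 8C.
Offset 6: leading byte 0xF1 = 11110001 → 4-byte char #3 = F1 A5 84 A9.
Offset 10: leading byte 0xF0 = 11110000 → 4-byte char #4 = F0 A9 9C 93.
Offset 14: leading byte 0xE6 = 11100110 → 3-byte char #5 = E6 A7 93.
Offset 17: leading byte 0xF4 = 11110100 → 4-byte char #6 = F4 8A 99 87.
Offset 21: leading byte 0xE0 = 11100000 → 3-byte char #7 = E0 BB B2.
Offset 24: leading byte 0xF0 = 11110000 → 4-byte char #8 = F0 B8 A8 85.
Offset 28: leading byte 0xF2 = 11110010 → 4-byte char #9 = F2 82 A2 9D.
Offset 32: leading byte 0xEE = 11101110 → 3-byte char #10 = EE BA 80.
Leading byte 0xEE = 11101110 matches 1110xxxx → 3-byte sequence.
Byte 1: 0xEE = 11101110, payload 1110 (4 bits).
Byte 2: 0xBA = 10111010 (10xxxxxx ✓), payload 111010.
Byte 3: 0x80 = 10000000 (10xxxxxx ✓), payload 000000.
Concatenate: 1110111010000000 = 0xEE80 (16 bits → U+EE80).

U+EE80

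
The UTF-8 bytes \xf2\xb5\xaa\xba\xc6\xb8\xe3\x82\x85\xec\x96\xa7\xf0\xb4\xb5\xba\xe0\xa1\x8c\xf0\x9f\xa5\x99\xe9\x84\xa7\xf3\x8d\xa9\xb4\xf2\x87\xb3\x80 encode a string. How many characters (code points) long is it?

10

Byte at offset 0: 0xF2 = 11110010 → 4-byte char (#1). Advance 4.
Byte at offset 4: 0xC6 = 11000110 → 2-byte char (#2). Advance 2.
Byte at offset 6: 0xE3 = 11100011 → 3-byte char (#3). Advance 3.
Byte at offset 9: 0xEC = 11101100 → 3-byte char (#4). Advance 3.
Byte at offset 12: 0xF0 = 11110000 → 4-byte char (#5). Advance 4.
Byte at offset 16: 0xE0 = 11100000 → 3-byte char (#6). Advance 3.
Byte at offset 19: 0xF0 = 11110000 → 4-byte char (#7). Advance 4.
Byte at offset 23: 0xE9 = 11101001 → 3-byte char (#8). Advance 3.
Byte at offset 26: 0xF3 = 11110011 → 4-byte char (#9). Advance 4.
Byte at offset 30: 0xF2 = 11110010 → 4-byte char (#10). Advance 4.
Reached end at offset 34 after 10 code points.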